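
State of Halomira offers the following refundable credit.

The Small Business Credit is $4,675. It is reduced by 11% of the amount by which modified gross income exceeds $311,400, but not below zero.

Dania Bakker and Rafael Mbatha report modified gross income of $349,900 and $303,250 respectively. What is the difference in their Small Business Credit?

$4,235

Dania ($349,900): Small Business Credit: 11% of the $38,500 excess over $311,400 is $4,235; credit = $4,675 − $4,235 = $440.
Rafael ($303,250): Small Business Credit: $303,250 is at or below the $311,400 threshold, so the full $4,675 applies.
Difference: |$440 − $4,675| = $4,235.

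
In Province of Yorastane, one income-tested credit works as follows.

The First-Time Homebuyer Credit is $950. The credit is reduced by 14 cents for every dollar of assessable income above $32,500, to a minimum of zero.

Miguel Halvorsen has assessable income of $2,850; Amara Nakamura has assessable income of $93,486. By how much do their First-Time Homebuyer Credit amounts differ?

Miguel ($2,850): First-Time Homebuyer Credit: $2,850 is at or below the $32,500 threshold, so the full $950 applies.
Amara ($93,486): First-Time Homebuyer Credit: 14% of the $60,986 excess over $32,500 is $8,538.04 ≥ base, so the credit is $0.
Difference: |$950 − $0| = $950.

$950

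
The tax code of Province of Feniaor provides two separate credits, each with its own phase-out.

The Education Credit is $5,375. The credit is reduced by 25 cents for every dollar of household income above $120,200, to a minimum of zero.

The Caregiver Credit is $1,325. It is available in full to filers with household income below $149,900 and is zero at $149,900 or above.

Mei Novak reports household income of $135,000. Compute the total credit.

Education Credit: 25% of the $14,800 excess over $120,200 is $3,700; credit = $5,375 − $3,700 = $1,675.
Caregiver Credit: $135,000 is below the $149,900 cutoff, so the full $1,325 applies.
Total: $1,675 + $1,325 = $3,000.

$3,000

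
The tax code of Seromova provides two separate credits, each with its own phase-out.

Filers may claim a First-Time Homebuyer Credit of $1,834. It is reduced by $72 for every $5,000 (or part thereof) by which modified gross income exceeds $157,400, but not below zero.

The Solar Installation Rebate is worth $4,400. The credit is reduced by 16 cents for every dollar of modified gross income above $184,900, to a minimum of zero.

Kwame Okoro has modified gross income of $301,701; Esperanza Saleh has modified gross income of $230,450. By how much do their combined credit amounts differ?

Kwame ($301,701): First-Time Homebuyer Credit: income exceeds $157,400 by $144,301 → 29 increments × $72 = $2,088 ≥ base, so the credit is $0. Solar Installation Rebate: 16% of the $116,801 excess over $184,900 is $18,688.16 ≥ base, so the credit is $0. total $0 + $0 = $0
Esperanza ($230,450): First-Time Homebuyer Credit: income exceeds $157,400 by $73,050, which is 15 full-or-partial $5,000 increments; reduction = 15 × $72 = $1,080, leaving $754. Solar Installation Rebate: 16% of the $45,550 excess over $184,900 is $7,288 ≥ base, so the credit is $0. total $754 + $0 = $754
Difference: |$0 − $754| = $754.

$754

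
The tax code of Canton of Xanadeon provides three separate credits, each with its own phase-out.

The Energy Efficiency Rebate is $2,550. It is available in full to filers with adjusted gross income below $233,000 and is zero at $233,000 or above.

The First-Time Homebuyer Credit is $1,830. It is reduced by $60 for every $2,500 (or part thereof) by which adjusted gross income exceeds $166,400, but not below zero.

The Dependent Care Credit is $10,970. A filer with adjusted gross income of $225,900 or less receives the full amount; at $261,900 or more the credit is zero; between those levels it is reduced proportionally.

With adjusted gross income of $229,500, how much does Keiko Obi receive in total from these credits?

$12,693

Energy Efficiency Rebate: $229,500 is below the $233,000 cutoff, so the full $2,550 applies.
First-Time Homebuyer Credit: income exceeds $166,400 by $63,100, which is 26 full-or-partial $2,500 increments; reduction = 26 × $60 = $1,560, leaving $270.
Dependent Care Credit: $229,500 is $3,600 into a $36,000 phase-out range, leaving 32,400/36,000 of the credit: $10,970 × 32,400/36,000 = $9,873.
Total: $2,550 + $270 + $9,873 = $12,693.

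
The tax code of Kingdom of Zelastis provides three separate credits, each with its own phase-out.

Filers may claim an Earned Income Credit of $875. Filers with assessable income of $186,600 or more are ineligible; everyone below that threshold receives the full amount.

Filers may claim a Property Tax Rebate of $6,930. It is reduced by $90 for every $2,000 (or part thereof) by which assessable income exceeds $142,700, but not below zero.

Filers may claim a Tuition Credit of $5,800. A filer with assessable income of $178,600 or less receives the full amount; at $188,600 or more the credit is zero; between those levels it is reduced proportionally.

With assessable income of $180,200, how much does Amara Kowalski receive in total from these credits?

Earned Income Credit: $180,200 is below the $186,600 cutoff, so the full $875 applies.
Property Tax Rebate: income exceeds $142,700 by $37,500, which is 19 full-or-partial $2,000 increments; reduction = 19 × $90 = $1,710, leaving $5,220.
Tuition Credit: $180,200 is $1,600 into a $10,000 phase-out range, leaving 8,400/10,000 of the credit: $5,800 × 8,400/10,000 = $4,872.
Total: $875 + $5,220 + $4,872 = $10,967.

$10,967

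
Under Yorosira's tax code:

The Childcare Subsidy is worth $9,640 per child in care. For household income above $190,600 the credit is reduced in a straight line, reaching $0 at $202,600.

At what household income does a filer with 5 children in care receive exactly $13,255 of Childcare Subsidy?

$199,300

Full credit = 5 × $9,640 = $48,200.
$13,255 is 13,255/48,200 of the full $48,200, so 34,945/48,200 of the $12,000 range has been used: income = $190,600 + $12,000 × 34,945/48,200 = $199,300.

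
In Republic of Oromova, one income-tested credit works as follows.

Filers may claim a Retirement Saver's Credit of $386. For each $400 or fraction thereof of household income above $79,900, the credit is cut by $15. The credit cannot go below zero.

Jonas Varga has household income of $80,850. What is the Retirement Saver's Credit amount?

Retirement Saver's Credit: income exceeds $79,900 by $950, which is 3 full-or-partial $400 increments; reduction = 3 × $15 = $45, leaving $341.

$341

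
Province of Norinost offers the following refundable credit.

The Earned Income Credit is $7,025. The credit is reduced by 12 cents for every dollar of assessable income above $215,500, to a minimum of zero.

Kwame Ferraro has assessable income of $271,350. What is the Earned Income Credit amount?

$323

Earned Income Credit: 12% of the $55,850 excess over $215,500 is $6,702; credit = $7,025 − $6,702 = $323.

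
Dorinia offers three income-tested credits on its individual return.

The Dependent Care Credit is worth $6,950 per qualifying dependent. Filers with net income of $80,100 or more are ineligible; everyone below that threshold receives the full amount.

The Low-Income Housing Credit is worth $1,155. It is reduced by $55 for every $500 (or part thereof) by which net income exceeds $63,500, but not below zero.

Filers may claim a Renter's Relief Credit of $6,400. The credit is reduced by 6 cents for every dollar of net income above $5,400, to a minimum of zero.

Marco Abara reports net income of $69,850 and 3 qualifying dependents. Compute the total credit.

Dependent Care Credit: base = 3 × $6,950 = $20,850. $69,850 is below the $80,100 cutoff, so the full $20,850 applies.
Low-Income Housing Credit: income exceeds $63,500 by $6,350, which is 13 full-or-partial $500 increments; reduction = 13 × $55 = $715, leaving $440.
Renter's Relief Credit: 6% of the $64,450 excess over $5,400 is $3,867; credit = $6,400 − $3,867 = $2,533.
Total: $20,850 + $440 + $2,533 = $23,823.

$23,823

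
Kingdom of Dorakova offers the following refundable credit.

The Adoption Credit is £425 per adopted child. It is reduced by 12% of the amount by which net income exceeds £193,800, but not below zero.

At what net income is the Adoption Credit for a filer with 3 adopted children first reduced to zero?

£204,425

Full credit = 3 × £425 = £1,275.
The credit falls by 12% of each pound above £193,800, so it reaches zero when the excess is £1,275 / 12% = £10,625: income = £193,800 + £10,625 = £204,425.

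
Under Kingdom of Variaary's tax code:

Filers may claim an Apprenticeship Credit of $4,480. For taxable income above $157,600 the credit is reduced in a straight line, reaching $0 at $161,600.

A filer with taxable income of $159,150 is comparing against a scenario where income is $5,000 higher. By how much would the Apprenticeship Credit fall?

$2,744

At $159,150 — $159,150 is $1,550 into a $4,000 phase-out range, leaving 2,450/4,000 of the credit: $4,480 × 2,450/4,000 = $2,744.
At $164,150 — $164,150 is at or above $161,600, so the credit is $0.
Lost: $2,744 − $0 = $2,744.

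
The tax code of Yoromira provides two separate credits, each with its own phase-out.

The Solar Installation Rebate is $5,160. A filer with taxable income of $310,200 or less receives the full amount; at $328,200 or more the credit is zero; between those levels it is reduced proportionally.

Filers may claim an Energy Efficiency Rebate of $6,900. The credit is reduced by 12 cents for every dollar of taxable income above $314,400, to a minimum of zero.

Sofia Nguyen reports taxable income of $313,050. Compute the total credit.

Solar Installation Rebate: $313,050 is $2,850 into a $18,000 phase-out range, leaving 15,150/18,000 of the credit: $5,160 × 15,150/18,000 = $4,343.
Energy Efficiency Rebate: $313,050 is at or below the $314,400 threshold, so the full $6,900 applies.
Total: $4,343 + $6,900 = $11,243.

$11,243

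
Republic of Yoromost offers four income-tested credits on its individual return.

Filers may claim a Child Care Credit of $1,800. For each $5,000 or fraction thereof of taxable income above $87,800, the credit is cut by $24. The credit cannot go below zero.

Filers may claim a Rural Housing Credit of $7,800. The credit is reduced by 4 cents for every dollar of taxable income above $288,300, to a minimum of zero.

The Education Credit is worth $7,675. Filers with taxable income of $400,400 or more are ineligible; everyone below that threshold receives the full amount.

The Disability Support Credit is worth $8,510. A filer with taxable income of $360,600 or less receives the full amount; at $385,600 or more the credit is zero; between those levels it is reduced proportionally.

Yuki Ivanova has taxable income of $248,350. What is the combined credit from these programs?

Child Care Credit: income exceeds $87,800 by $160,550, which is 33 full-or-partial $5,000 increments; reduction = 33 × $24 = $792, leaving $1,008.
Rural Housing Credit: $248,350 is at or below the $288,300 threshold, so the full $7,800 applies.
Education Credit: $248,350 is below the $400,400 cutoff, so the full $7,675 applies.
Disability Support Credit: $248,350 is at or below the $360,600 threshold, so the full $8,510 applies.
Total: $1,008 + $7,800 + $7,675 + $8,510 = $24,993.

$24,993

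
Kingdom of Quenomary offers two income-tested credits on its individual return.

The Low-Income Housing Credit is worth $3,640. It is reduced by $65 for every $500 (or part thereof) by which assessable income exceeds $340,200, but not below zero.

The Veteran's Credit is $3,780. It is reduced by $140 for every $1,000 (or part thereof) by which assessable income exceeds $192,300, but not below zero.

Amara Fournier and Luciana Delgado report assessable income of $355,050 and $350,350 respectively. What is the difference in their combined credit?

$585

Amara ($355,050): Low-Income Housing Credit: income exceeds $340,200 by $14,850, which is 30 full-or-partial $500 increments; reduction = 30 × $65 = $1,950, leaving $1,690. Veteran's Credit: income exceeds $192,300 by $162,750 → 163 increments × $140 = $22,820 ≥ base, so the credit is $0. total $1,690 + $0 = $1,690
Luciana ($350,350): Low-Income Housing Credit: income exceeds $340,200 by $10,150, which is 21 full-or-partial $500 increments; reduction = 21 × $65 = $1,365, leaving $2,275. Veteran's Credit: income exceeds $192,300 by $158,050 → 159 increments × $140 = $22,260 ≥ base, so the credit is $0. total $2,275 + $0 = $2,275
Difference: |$1,690 − $2,275| = $585.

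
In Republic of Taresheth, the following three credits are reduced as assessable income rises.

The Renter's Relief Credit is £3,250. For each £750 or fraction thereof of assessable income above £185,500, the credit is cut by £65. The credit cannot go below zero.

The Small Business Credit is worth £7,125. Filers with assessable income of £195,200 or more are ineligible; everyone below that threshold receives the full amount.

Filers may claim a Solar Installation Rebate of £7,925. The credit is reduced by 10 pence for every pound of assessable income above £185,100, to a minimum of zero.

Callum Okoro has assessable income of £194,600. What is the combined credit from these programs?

£16,505

Renter's Relief Credit: income exceeds £185,500 by £9,100, which is 13 full-or-partial £750 increments; reduction = 13 × £65 = £845, leaving £2,405.
Small Business Credit: £194,600 is below the £195,200 cutoff, so the full £7,125 applies.
Solar Installation Rebate: 10% of the £9,500 excess over £185,100 is £950; credit = £7,925 − £950 = £6,975.
Total: £2,405 + £7,125 + £6,975 = £16,505.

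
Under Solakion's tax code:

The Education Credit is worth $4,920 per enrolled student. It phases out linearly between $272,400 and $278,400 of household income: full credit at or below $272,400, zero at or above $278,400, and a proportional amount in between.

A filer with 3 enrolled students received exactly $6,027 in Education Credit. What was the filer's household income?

Full credit = 3 × $4,920 = $14,760.
$6,027 is 6,027/14,760 of the full $14,760, so 8,733/14,760 of the $6,000 range has been used: income = $272,400 + $6,000 × 8,733/14,760 = $275,950.

$275,950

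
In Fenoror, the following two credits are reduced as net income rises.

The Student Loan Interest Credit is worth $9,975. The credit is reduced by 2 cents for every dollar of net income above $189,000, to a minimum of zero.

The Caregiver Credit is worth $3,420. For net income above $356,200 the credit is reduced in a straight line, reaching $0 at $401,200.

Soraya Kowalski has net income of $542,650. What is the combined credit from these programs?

Student Loan Interest Credit: 2% of the $353,650 excess over $189,000 is $7,073; credit = $9,975 − $7,073 = $2,902.
Caregiver Credit: $542,650 is at or above $401,200, so the credit is $0.
Total: $2,902 + $0 = $2,902.

$2,902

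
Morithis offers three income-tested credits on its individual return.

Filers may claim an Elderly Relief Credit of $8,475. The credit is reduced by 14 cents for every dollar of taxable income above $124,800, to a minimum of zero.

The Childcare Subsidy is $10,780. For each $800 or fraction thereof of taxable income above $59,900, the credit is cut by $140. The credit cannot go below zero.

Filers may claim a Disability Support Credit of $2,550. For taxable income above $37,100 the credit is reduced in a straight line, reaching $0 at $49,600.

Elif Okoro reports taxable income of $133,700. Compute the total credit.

Elderly Relief Credit: 14% of the $8,900 excess over $124,800 is $1,246; credit = $8,475 − $1,246 = $7,229.
Childcare Subsidy: income exceeds $59,900 by $73,800 → 93 increments × $140 = $13,020 ≥ base, so the credit is $0.
Disability Support Credit: $133,700 is at or above $49,600, so the credit is $0.
Total: $7,229 + $0 + $0 = $7,229.

$7,229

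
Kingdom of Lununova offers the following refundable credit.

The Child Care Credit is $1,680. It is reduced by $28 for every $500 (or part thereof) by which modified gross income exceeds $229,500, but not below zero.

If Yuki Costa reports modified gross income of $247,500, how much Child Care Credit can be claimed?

Child Care Credit: income exceeds $229,500 by $18,000, which is 36 full-or-partial $500 increments; reduction = 36 × $28 = $1,008, leaving $672.

$672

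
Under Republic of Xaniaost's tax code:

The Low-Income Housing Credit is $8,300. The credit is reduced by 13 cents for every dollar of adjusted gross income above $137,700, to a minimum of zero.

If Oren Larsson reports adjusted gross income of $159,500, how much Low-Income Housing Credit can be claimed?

$5,466

Low-Income Housing Credit: 13% of the $21,800 excess over $137,700 is $2,834; credit = $8,300 − $2,834 = $5,466.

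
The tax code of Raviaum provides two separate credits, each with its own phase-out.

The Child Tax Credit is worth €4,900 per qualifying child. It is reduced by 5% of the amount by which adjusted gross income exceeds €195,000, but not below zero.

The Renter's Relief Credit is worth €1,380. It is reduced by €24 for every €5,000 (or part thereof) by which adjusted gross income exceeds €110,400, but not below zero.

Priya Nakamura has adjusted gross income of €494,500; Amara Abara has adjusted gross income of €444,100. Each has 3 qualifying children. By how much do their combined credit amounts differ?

Priya (€494,500): Child Tax Credit: base = 3 × €4,900 = €14,700. 5% of the €299,500 excess over €195,000 is €14,975 ≥ base, so the credit is €0. Renter's Relief Credit: income exceeds €110,400 by €384,100 → 77 increments × €24 = €1,848 ≥ base, so the credit is €0. total €0 + €0 = €0
Amara (€444,100): Child Tax Credit: base = 3 × €4,900 = €14,700. 5% of the €249,100 excess over €195,000 is €12,455; credit = €14,700 − €12,455 = €2,245. Renter's Relief Credit: income exceeds €110,400 by €333,700 → 67 increments × €24 = €1,608 ≥ base, so the credit is €0. total €2,245 + €0 = €2,245
Difference: |€0 − €2,245| = €2,245.

€2,245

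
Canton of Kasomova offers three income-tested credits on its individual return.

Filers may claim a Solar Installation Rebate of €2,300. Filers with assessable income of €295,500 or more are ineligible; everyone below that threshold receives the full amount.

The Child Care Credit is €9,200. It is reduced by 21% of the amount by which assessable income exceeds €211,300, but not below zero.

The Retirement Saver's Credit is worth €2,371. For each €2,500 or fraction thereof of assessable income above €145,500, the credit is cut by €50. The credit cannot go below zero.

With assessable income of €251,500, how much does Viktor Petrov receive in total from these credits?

€3,279

Solar Installation Rebate: €251,500 is below the €295,500 cutoff, so the full €2,300 applies.
Child Care Credit: 21% of the €40,200 excess over €211,300 is €8,442; credit = €9,200 − €8,442 = €758.
Retirement Saver's Credit: income exceeds €145,500 by €106,000, which is 43 full-or-partial €2,500 increments; reduction = 43 × €50 = €2,150, leaving €221.
Total: €2,300 + €758 + €221 = €3,279.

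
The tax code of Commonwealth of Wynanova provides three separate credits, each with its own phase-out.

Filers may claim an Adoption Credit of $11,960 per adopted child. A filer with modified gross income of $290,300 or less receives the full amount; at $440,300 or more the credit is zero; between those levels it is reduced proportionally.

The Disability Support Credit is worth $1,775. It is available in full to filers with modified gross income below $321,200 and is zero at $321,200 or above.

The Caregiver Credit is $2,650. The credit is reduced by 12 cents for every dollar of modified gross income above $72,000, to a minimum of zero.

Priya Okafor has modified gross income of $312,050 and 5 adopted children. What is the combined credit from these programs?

Adoption Credit: base = 5 × $11,960 = $59,800. $312,050 is $21,750 into a $150,000 phase-out range, leaving 128,250/150,000 of the credit: $59,800 × 128,250/150,000 = $51,129.
Disability Support Credit: $312,050 is below the $321,200 cutoff, so the full $1,775 applies.
Caregiver Credit: 12% of the $240,050 excess over $72,000 is $28,806 ≥ base, so the credit is $0.
Total: $51,129 + $1,775 + $0 = $52,904.

$52,904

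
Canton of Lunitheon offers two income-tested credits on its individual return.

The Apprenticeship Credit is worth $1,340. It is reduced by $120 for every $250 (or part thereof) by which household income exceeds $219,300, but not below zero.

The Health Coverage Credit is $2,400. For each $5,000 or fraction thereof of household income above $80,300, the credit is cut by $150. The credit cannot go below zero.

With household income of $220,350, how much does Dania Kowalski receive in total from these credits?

$740

Apprenticeship Credit: income exceeds $219,300 by $1,050, which is 5 full-or-partial $250 increments; reduction = 5 × $120 = $600, leaving $740.
Health Coverage Credit: income exceeds $80,300 by $140,050 → 29 increments × $150 = $4,350 ≥ base, so the credit is $0.
Total: $740 + $0 = $740.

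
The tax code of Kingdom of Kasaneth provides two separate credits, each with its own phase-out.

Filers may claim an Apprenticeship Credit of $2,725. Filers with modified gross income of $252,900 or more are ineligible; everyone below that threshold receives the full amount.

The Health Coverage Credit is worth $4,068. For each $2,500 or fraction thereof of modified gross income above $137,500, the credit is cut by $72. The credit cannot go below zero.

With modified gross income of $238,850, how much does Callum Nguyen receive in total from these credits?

Apprenticeship Credit: $238,850 is below the $252,900 cutoff, so the full $2,725 applies.
Health Coverage Credit: income exceeds $137,500 by $101,350, which is 41 full-or-partial $2,500 increments; reduction = 41 × $72 = $2,952, leaving $1,116.
Total: $2,725 + $1,116 = $3,841.

$3,841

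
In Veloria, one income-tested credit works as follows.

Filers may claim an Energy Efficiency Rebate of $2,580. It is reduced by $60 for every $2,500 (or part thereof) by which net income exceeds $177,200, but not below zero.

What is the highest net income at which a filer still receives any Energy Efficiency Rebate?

After 42 increments the reduction is 42 × $60 = $2,520, leaving $60; one more increment wipes it out. Increment 42 ends at excess 42 × $2,500 = $105,000, so the highest qualifying income is $177,200 + $105,000 = $282,200.

$282,200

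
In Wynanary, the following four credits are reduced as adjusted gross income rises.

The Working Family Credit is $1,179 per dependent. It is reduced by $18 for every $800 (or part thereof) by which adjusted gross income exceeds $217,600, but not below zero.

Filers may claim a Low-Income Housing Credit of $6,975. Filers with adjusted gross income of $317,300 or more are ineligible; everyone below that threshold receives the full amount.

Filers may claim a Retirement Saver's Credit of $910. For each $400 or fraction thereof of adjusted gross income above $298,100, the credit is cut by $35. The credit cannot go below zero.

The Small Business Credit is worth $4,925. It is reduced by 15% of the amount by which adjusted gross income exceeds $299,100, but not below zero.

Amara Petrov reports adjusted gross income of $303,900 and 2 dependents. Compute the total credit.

$11,979

Working Family Credit: base = 2 × $1,179 = $2,358. income exceeds $217,600 by $86,300, which is 108 full-or-partial $800 increments; reduction = 108 × $18 = $1,944, leaving $414.
Low-Income Housing Credit: $303,900 is below the $317,300 cutoff, so the full $6,975 applies.
Retirement Saver's Credit: income exceeds $298,100 by $5,800, which is 15 full-or-partial $400 increments; reduction = 15 × $35 = $525, leaving $385.
Small Business Credit: 15% of the $4,800 excess over $299,100 is $720; credit = $4,925 − $720 = $4,205.
Total: $414 + $6,975 + $385 + $4,205 = $11,979.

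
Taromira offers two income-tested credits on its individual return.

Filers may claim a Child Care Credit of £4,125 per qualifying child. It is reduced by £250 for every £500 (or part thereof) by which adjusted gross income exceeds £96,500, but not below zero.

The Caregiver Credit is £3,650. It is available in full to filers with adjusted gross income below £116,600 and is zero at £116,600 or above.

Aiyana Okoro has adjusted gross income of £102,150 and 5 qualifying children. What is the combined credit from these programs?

£21,275

Child Care Credit: base = 5 × £4,125 = £20,625. income exceeds £96,500 by £5,650, which is 12 full-or-partial £500 increments; reduction = 12 × £250 = £3,000, leaving £17,625.
Caregiver Credit: £102,150 is below the £116,600 cutoff, so the full £3,650 applies.
Total: £17,625 + £3,650 = £21,275.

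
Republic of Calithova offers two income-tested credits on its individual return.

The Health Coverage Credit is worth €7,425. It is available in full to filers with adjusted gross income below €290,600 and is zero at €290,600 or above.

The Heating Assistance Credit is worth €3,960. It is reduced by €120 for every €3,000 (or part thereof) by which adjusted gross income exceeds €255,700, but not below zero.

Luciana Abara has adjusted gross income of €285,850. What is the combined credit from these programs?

Health Coverage Credit: €285,850 is below the €290,600 cutoff, so the full €7,425 applies.
Heating Assistance Credit: income exceeds €255,700 by €30,150, which is 11 full-or-partial €3,000 increments; reduction = 11 × €120 = €1,320, leaving €2,640.
Total: €7,425 + €2,640 = €10,065.

€10,065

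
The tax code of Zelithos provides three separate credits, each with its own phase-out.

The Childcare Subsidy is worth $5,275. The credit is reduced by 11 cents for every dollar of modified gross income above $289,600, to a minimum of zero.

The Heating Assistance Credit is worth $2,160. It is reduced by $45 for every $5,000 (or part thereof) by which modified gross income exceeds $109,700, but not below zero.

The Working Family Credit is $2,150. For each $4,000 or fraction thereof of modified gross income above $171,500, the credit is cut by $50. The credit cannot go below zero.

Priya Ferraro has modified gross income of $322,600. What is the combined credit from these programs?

$2,120

Childcare Subsidy: 11% of the $33,000 excess over $289,600 is $3,630; credit = $5,275 − $3,630 = $1,645.
Heating Assistance Credit: income exceeds $109,700 by $212,900, which is 43 full-or-partial $5,000 increments; reduction = 43 × $45 = $1,935, leaving $225.
Working Family Credit: income exceeds $171,500 by $151,100, which is 38 full-or-partial $4,000 increments; reduction = 38 × $50 = $1,900, leaving $250.
Total: $1,645 + $225 + $250 = $2,120.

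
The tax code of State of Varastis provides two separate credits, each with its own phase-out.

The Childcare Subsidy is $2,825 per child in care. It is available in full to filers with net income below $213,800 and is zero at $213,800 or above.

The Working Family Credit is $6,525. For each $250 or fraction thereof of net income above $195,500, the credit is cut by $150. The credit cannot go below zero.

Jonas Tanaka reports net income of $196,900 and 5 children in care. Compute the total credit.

$19,750

Childcare Subsidy: base = 5 × $2,825 = $14,125. $196,900 is below the $213,800 cutoff, so the full $14,125 applies.
Working Family Credit: income exceeds $195,500 by $1,400, which is 6 full-or-partial $250 increments; reduction = 6 × $150 = $900, leaving $5,625.
Total: $14,125 + $5,625 = $19,750.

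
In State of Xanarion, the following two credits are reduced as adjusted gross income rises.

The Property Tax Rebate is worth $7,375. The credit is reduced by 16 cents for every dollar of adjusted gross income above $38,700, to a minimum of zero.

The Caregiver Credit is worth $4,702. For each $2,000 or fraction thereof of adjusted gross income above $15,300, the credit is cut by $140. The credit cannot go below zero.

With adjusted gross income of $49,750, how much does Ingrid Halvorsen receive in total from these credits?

Property Tax Rebate: 16% of the $11,050 excess over $38,700 is $1,768; credit = $7,375 − $1,768 = $5,607.
Caregiver Credit: income exceeds $15,300 by $34,450, which is 18 full-or-partial $2,000 increments; reduction = 18 × $140 = $2,520, leaving $2,182.
Total: $5,607 + $2,182 = $7,789.

$7,789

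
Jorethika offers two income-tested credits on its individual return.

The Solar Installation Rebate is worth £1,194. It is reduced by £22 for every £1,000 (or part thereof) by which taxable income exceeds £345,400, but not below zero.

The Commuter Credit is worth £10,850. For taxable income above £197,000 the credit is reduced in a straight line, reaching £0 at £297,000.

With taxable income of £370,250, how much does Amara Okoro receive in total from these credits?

Solar Installation Rebate: income exceeds £345,400 by £24,850, which is 25 full-or-partial £1,000 increments; reduction = 25 × £22 = £550, leaving £644.
Commuter Credit: £370,250 is at or above £297,000, so the credit is £0.
Total: £644 + £0 = £644.

£644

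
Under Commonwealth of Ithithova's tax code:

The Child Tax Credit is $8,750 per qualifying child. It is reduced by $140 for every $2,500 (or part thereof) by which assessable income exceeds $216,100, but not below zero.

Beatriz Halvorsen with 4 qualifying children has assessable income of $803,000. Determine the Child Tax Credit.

Child Tax Credit: base = 4 × $8,750 = $35,000. income exceeds $216,100 by $586,900, which is 235 full-or-partial $2,500 increments; reduction = 235 × $140 = $32,900, leaving $2,100.

$2,100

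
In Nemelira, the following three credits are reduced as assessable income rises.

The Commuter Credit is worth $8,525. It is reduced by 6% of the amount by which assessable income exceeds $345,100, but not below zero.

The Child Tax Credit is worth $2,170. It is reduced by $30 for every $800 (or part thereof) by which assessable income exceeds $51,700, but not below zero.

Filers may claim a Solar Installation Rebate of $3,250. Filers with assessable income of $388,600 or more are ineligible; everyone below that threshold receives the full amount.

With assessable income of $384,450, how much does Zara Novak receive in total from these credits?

Commuter Credit: 6% of the $39,350 excess over $345,100 is $2,361; credit = $8,525 − $2,361 = $6,164.
Child Tax Credit: income exceeds $51,700 by $332,750 → 416 increments × $30 = $12,480 ≥ base, so the credit is $0.
Solar Installation Rebate: $384,450 is below the $388,600 cutoff, so the full $3,250 applies.
Total: $6,164 + $0 + $3,250 = $9,414.

$9,414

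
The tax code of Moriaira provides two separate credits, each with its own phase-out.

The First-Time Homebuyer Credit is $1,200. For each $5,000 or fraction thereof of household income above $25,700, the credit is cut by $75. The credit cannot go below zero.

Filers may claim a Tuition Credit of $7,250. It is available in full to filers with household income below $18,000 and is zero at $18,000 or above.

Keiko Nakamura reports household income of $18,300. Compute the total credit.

First-Time Homebuyer Credit: $18,300 is at or below the $25,700 threshold, so the full $1,200 applies.
Tuition Credit: $18,300 meets or exceeds the $18,000 cutoff, so the credit is $0.
Total: $1,200 + $0 = $1,200.

$1,200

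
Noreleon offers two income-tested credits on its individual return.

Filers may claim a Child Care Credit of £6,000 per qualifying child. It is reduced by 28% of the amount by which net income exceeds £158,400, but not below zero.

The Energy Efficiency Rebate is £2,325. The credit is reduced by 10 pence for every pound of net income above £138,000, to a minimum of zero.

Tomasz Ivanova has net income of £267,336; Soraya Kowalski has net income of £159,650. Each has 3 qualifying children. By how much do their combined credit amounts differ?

Tomasz (£267,336): Child Care Credit: base = 3 × £6,000 = £18,000. 28% of the £108,936 excess over £158,400 is £30,502.08 ≥ base, so the credit is £0. Energy Efficiency Rebate: 10% of the £129,336 excess over £138,000 is £12,933.60 ≥ base, so the credit is £0. total £0 + £0 = £0
Soraya (£159,650): Child Care Credit: base = 3 × £6,000 = £18,000. 28% of the £1,250 excess over £158,400 is £350; credit = £18,000 − £350 = £17,650. Energy Efficiency Rebate: 10% of the £21,650 excess over £138,000 is £2,165; credit = £2,325 − £2,165 = £160. total £17,650 + £160 = £17,810
Difference: |£0 − £17,810| = £17,810.

£17,810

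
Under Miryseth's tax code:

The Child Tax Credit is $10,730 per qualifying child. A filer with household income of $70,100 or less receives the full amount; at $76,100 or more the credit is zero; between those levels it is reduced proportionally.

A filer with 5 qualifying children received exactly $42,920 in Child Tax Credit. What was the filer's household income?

$71,300

Full credit = 5 × $10,730 = $53,650.
$42,920 is 42,920/53,650 of the full $53,650, so 10,730/53,650 of the $6,000 range has been used: income = $70,100 + $6,000 × 10,730/53,650 = $71,300.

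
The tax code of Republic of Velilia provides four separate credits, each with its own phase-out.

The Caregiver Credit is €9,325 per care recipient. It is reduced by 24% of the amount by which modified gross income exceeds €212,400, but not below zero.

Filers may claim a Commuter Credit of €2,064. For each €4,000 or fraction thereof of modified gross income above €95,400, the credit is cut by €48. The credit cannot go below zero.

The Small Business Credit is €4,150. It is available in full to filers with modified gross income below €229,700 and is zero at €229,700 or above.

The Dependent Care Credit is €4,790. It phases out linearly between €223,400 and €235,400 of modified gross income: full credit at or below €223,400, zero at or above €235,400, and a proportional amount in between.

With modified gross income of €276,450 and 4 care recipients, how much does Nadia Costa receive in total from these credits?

€21,928

Caregiver Credit: base = 4 × €9,325 = €37,300. 24% of the €64,050 excess over €212,400 is €15,372; credit = €37,300 − €15,372 = €21,928.
Commuter Credit: income exceeds €95,400 by €181,050 → 46 increments × €48 = €2,208 ≥ base, so the credit is €0.
Small Business Credit: €276,450 meets or exceeds the €229,700 cutoff, so the credit is €0.
Dependent Care Credit: €276,450 is at or above €235,400, so the credit is €0.
Total: €21,928 + €0 + €0 + €0 = €21,928.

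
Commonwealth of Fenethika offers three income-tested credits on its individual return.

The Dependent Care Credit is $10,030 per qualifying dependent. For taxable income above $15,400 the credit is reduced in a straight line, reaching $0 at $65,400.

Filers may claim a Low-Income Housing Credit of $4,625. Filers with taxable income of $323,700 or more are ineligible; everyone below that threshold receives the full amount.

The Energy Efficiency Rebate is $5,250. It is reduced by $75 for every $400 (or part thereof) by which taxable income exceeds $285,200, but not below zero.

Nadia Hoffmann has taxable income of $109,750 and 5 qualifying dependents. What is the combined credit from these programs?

Dependent Care Credit: base = 5 × $10,030 = $50,150. $109,750 is at or above $65,400, so the credit is $0.
Low-Income Housing Credit: $109,750 is below the $323,700 cutoff, so the full $4,625 applies.
Energy Efficiency Rebate: $109,750 is at or below the $285,200 threshold, so the full $5,250 applies.
Total: $0 + $4,625 + $5,250 = $9,875.

$9,875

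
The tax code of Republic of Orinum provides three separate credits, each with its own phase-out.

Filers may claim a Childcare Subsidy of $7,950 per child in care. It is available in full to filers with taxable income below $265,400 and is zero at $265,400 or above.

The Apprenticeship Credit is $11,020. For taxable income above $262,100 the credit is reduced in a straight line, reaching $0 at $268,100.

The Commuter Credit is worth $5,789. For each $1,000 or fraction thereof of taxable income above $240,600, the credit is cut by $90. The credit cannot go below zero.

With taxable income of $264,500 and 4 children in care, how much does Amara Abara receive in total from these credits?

Childcare Subsidy: base = 4 × $7,950 = $31,800. $264,500 is below the $265,400 cutoff, so the full $31,800 applies.
Apprenticeship Credit: $264,500 is $2,400 into a $6,000 phase-out range, leaving 3,600/6,000 of the credit: $11,020 × 3,600/6,000 = $6,612.
Commuter Credit: income exceeds $240,600 by $23,900, which is 24 full-or-partial $1,000 increments; reduction = 24 × $90 = $2,160, leaving $3,629.
Total: $31,800 + $6,612 + $3,629 = $42,041.

$42,041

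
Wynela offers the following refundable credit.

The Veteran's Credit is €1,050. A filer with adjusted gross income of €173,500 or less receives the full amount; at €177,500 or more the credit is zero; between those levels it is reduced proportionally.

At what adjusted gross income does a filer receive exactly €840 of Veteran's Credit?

€174,300

€840 is 840/1,050 of the full €1,050, so 210/1,050 of the €4,000 range has been used: income = €173,500 + €4,000 × 210/1,050 = €174,300.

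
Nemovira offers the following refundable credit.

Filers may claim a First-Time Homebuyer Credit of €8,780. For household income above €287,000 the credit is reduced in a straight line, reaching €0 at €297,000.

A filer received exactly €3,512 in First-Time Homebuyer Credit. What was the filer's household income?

€293,000

€3,512 is 3,512/8,780 of the full €8,780, so 5,268/8,780 of the €10,000 range has been used: income = €287,000 + €10,000 × 5,268/8,780 = €293,000.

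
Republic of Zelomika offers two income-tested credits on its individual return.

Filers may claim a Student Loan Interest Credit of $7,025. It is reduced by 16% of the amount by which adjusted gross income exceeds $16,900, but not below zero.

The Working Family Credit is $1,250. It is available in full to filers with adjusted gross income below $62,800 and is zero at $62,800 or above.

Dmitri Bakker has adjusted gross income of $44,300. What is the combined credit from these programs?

$3,891

Student Loan Interest Credit: 16% of the $27,400 excess over $16,900 is $4,384; credit = $7,025 − $4,384 = $2,641.
Working Family Credit: $44,300 is below the $62,800 cutoff, so the full $1,250 applies.
Total: $2,641 + $1,250 = $3,891.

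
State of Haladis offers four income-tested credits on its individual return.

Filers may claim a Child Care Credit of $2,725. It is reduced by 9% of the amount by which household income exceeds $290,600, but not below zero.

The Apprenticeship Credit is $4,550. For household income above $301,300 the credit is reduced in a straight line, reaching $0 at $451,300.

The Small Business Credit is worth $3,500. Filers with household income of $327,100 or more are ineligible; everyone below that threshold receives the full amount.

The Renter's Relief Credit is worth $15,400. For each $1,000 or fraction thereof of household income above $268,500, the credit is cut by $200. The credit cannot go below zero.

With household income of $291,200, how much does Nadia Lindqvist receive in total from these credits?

$21,521

Child Care Credit: 9% of the $600 excess over $290,600 is $54; credit = $2,725 − $54 = $2,671.
Apprenticeship Credit: $291,200 is at or below the $301,300 threshold, so the full $4,550 applies.
Small Business Credit: $291,200 is below the $327,100 cutoff, so the full $3,500 applies.
Renter's Relief Credit: income exceeds $268,500 by $22,700, which is 23 full-or-partial $1,000 increments; reduction = 23 × $200 = $4,600, leaving $10,800.
Total: $2,671 + $4,550 + $3,500 + $10,800 = $21,521.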